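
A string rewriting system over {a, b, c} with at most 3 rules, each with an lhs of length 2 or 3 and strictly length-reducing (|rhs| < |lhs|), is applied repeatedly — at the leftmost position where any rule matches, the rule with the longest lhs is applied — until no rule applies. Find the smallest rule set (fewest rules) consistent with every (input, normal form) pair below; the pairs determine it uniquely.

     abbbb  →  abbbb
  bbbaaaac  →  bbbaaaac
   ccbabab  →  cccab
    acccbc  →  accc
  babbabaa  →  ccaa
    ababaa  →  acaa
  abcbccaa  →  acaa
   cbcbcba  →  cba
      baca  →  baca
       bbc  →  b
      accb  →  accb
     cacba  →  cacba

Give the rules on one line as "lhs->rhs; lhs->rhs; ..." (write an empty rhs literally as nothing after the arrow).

  | abbbb
  | bbbaaaac
  | ccbabab => cccab
  | acccbc => accc

bab->c; bc->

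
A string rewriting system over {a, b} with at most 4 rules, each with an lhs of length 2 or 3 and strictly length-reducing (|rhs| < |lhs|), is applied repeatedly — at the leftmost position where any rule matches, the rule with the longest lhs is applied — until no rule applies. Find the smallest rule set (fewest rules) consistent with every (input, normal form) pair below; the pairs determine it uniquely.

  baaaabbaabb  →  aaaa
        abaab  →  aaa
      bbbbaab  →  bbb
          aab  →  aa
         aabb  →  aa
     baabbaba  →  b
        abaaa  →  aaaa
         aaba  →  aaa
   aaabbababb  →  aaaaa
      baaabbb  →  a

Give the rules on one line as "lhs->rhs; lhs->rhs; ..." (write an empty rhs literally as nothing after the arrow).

ab->a; baa->; bba->b

  | baaaabbaabb => aabbaabb => aabaabb => aaaabb => aaaab => aaaa
  | abaab => aaab => aaa
  | bbbbaab => bbbab => bbb
  | aab => aa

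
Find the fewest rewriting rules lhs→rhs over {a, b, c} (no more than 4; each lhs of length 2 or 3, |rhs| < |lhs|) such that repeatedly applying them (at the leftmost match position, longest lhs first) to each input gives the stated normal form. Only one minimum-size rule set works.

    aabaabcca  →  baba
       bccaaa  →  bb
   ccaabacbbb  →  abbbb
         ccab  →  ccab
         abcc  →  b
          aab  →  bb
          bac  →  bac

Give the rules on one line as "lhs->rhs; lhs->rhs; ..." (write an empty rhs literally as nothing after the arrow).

aa->b; bba->bc; bcc->a; caa->ab

  | aabaabcca => bbaabcca => bcabcca => bcaaa => baba
  | bccaaa => aaaa => baa => bb
  | ccaabacbbb => cabbacbbb => cabccbbb => caabbb => abbbb
  | ccab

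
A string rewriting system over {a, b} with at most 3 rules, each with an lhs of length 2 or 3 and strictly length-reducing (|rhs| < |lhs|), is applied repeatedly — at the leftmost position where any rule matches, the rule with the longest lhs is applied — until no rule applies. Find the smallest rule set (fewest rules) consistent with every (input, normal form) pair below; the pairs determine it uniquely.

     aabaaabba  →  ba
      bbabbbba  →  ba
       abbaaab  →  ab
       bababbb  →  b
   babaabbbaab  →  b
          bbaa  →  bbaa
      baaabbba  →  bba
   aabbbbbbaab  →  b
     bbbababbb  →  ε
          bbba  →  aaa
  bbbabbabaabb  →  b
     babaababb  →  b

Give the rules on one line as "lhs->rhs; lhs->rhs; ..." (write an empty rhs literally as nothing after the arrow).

aab->b; abb->; bbb->aa

  | aabaaabba => baaabba => babba => ba
  | bbabbbba => bbbba => aaba => ba
  | abbaaab => aaab => ab
  | bababbb => babb => b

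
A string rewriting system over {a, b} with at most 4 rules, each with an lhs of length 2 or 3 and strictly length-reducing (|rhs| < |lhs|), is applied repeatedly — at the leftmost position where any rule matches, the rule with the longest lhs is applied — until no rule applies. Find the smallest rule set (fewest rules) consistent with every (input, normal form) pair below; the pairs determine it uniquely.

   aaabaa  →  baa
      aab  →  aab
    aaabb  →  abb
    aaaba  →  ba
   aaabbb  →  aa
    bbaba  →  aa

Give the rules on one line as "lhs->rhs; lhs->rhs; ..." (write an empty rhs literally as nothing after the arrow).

aaa->a; aba->ba; bbb->a

  | aaabaa => abaa => baa
  | aab
  | aaabb => abb
  | aaaba => aba => ba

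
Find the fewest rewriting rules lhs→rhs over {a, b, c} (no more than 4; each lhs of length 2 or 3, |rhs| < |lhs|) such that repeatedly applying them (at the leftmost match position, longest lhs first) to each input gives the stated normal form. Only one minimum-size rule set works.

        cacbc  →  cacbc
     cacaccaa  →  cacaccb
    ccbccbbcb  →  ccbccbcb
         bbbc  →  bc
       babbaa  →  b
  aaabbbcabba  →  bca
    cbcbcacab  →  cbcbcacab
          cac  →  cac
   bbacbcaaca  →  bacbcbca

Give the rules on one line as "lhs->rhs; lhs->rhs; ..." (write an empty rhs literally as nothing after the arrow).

aa->b; abb->; bb->b

  | cacbc
  | cacaccaa => cacaccb
  | ccbccbbcb => ccbccbcb
  | bbbc => bbc => bc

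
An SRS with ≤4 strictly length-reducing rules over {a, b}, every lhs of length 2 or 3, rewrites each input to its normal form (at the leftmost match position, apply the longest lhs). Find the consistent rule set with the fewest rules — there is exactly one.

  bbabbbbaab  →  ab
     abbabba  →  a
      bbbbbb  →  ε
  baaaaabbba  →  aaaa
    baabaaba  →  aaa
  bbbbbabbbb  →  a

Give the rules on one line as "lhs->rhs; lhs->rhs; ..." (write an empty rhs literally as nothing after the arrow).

ba->a; baa->ab; bb->; bba->

  | bbabbbbaab => bbbbaab => bbaab => ab
  | abbabba => abba => a
  | bbbbbb => bbbb => bb => ε
  | baaaaabbba => abaaabbba => aababbba => aaabbba => aaaba => aaaa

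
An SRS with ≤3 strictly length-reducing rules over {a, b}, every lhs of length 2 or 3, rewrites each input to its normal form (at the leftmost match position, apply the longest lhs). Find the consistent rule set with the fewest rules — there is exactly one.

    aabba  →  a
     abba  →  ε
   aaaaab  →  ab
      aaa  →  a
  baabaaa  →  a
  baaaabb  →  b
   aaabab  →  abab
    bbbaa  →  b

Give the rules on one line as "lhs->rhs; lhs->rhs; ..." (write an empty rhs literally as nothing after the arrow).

aa->; bb->

  | aabba => bba => a
  | abba => aa => ε
  | aaaaab => aaab => ab
  | aaa => a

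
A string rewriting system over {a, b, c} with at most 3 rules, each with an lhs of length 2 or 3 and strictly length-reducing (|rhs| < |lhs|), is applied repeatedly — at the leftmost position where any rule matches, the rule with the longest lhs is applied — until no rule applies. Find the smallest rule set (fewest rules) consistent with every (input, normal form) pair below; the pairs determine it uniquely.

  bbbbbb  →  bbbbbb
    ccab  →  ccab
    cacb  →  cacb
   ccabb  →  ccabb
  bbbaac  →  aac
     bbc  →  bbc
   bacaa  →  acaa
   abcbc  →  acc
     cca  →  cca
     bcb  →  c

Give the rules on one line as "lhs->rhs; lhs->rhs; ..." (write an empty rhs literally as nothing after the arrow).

ba->a; bcb->c

  | bbbbbb
  | ccab
  | cacb
  | ccabb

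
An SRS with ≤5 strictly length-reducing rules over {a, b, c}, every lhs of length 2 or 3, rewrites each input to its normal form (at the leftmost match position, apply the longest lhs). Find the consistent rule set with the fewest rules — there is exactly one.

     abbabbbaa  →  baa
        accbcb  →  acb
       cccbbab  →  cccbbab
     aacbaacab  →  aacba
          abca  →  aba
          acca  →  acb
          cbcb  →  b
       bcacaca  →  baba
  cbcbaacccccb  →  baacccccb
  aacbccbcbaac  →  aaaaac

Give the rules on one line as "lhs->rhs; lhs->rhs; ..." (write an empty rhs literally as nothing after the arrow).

  | abbabbbaa => abbbaa => baa
  | accbcb => acca => acb
  | cccbbab
  | aacbaacab => aacbaabb => aacba

abb->; bc->b; bcb->a; ca->b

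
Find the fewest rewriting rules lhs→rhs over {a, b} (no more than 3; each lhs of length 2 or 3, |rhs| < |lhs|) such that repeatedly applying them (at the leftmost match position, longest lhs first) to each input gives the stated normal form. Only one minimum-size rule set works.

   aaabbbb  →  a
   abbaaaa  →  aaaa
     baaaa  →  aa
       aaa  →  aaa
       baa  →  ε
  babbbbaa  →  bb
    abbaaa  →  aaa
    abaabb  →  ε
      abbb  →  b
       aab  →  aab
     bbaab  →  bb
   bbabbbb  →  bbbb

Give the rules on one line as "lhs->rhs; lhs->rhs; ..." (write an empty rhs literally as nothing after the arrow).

  | aaabbbb => aabb => a
  | abbaaaa => aaaa
  | baaaa => aa
  | aaa

abb->; baa->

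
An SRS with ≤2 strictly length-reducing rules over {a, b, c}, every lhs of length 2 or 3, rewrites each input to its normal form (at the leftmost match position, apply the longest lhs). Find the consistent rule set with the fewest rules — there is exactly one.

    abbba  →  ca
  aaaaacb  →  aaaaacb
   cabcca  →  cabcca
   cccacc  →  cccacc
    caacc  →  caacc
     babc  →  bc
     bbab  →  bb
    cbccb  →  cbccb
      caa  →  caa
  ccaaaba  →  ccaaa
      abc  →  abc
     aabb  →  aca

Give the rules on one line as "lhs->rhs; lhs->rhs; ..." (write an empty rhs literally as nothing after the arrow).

abb->ca; ba->

  | abbba => caba => ca
  | aaaaacb
  | cabcca
  | cccacc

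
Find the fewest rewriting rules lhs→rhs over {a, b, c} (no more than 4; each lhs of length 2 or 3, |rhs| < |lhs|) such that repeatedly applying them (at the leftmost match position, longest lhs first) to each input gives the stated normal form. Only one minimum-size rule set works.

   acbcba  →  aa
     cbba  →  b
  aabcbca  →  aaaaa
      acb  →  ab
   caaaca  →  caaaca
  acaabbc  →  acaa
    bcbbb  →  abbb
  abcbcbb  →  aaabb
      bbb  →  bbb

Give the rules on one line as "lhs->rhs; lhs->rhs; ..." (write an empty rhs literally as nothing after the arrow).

ba->; bc->a; cb->b

  | acbcba => abcba => aaba => aa
  | cbba => bba => b
  | aabcbca => aaabca => aaaaa
  | acb => ab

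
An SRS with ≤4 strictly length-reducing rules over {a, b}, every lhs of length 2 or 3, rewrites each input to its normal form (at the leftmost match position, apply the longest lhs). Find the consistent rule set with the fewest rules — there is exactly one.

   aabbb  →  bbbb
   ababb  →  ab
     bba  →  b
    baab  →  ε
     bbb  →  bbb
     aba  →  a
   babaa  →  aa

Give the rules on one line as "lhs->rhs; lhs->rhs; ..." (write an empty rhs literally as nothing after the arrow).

aab->bb; ba->; baa->ba; bab->

  | aabbb => bbbb
  | ababb => ab
  | bba => b
  | baab => bab => ε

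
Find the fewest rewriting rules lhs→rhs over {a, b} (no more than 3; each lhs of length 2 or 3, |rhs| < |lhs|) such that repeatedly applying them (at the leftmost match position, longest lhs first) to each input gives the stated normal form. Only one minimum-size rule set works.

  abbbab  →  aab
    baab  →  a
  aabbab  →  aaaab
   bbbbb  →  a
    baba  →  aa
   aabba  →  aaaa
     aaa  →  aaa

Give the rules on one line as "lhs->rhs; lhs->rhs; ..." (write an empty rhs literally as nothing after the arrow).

ba->b; bb->a; bbb->

  | abbbab => aab
  | baab => bab => bb => a
  | aabbab => aaaab
  | bbbbb => bb => a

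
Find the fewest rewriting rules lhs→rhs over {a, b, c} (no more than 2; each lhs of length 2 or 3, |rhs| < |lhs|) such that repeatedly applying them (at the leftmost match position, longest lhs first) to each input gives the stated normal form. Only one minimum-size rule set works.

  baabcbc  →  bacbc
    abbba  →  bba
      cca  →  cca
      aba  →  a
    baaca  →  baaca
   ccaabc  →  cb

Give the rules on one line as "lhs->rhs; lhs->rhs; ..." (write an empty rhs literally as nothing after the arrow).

  | baabcbc => bacbc
  | abbba => bba
  | cca
  | aba => a

ab->; cac->b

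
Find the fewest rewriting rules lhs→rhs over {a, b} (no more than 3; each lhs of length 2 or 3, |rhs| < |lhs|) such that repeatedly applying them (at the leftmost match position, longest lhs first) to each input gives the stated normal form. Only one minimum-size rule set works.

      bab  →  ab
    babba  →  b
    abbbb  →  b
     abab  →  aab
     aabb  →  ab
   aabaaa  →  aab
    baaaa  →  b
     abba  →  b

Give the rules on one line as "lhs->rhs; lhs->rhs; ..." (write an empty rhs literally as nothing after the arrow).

abb->ba; ba->b; bab->ab

  | bab => ab
  | babba => abba => baa => ba => b
  | abbbb => babb => abb => ba => b
  | abab => aab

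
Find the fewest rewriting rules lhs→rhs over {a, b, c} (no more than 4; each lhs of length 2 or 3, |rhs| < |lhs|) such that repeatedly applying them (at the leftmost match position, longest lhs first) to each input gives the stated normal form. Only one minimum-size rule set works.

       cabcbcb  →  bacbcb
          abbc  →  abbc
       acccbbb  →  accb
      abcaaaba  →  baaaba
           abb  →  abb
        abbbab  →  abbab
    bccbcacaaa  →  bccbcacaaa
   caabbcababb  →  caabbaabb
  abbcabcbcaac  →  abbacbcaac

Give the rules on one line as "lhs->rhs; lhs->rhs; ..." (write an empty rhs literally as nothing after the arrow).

abc->b; bbb->bb; cab->ba; cbb->

  | cabcbcb => bacbcb
  | abbc
  | acccbbb => accb
  | abcaaaba => baaaba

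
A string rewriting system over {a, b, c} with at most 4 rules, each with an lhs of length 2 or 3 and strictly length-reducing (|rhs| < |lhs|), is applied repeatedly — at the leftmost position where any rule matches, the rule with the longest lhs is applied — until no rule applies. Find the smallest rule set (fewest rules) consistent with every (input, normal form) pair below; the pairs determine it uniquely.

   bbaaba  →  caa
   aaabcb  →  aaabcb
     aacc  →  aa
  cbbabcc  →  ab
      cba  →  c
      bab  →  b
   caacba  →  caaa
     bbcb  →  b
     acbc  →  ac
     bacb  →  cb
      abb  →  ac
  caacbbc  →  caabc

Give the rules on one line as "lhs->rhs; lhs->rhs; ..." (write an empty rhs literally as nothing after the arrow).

  | bbaaba => caaba => caa
  | aaabcb
  | aacc => aa
  | cbbabcc => ccabcc => abcc => ab

acb->a; ba->; bb->c; cc->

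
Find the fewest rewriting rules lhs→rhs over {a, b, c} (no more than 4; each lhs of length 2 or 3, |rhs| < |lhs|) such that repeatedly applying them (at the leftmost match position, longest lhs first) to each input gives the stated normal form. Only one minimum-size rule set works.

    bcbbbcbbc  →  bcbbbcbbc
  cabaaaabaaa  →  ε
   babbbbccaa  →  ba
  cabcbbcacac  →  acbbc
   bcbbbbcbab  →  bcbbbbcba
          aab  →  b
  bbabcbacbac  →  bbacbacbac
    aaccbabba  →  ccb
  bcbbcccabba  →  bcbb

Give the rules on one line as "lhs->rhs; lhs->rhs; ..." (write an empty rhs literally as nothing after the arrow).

aa->; ab->a; ca->a

  | bcbbbcbbc
  | cabaaaabaaa => abaaaabaaa => aaaaabaaa => aaabaaa => abaaa => aaaa => aa => ε
  | babbbbccaa => babbbccaa => babbccaa => babccaa => baccaa => bacaa => baaa => ba
  | cabcbbcacac => abcbbcacac => acbbcacac => acbbacac => acbbaac => acbbc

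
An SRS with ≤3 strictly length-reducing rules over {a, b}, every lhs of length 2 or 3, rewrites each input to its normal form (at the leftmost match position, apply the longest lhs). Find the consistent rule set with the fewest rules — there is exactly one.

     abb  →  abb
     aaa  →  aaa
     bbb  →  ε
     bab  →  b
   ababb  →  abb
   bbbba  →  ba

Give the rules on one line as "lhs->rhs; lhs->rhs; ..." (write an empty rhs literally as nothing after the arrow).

  | abb
  | aaa
  | bbb => ε
  | bab => b

bab->b; bbb->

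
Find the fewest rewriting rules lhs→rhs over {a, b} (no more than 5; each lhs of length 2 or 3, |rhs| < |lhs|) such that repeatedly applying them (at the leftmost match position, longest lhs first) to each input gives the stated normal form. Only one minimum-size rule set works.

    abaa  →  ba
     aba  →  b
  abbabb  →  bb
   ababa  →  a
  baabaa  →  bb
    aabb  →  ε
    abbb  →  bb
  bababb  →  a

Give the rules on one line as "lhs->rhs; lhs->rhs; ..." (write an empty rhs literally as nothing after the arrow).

ab->; aba->b; bba->a; bbb->aa

  | abaa => ba
  | aba => b
  | abbabb => babb => bb
  | ababa => bba => a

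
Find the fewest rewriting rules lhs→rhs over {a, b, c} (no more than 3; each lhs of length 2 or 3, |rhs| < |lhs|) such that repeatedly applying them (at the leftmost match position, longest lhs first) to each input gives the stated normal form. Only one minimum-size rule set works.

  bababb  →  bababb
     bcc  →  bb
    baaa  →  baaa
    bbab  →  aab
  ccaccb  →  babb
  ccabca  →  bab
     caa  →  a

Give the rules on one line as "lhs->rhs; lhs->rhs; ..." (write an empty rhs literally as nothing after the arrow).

  | bababb
  | bcc => bb
  | baaa
  | bbab => aab

bba->aa; ca->; cc->b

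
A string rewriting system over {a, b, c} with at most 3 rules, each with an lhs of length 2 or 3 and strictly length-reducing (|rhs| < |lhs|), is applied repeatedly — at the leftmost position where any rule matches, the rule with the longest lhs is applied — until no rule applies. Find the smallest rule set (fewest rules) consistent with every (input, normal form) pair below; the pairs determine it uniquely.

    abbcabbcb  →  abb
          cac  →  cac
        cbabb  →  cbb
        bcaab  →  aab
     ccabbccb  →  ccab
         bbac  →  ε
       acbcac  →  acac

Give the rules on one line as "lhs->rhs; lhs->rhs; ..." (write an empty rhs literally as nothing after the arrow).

  | abbcabbcb => ababbcb => abbcb => abb
  | cac
  | cbabb => cbb
  | bcaab => aab

ba->; bc->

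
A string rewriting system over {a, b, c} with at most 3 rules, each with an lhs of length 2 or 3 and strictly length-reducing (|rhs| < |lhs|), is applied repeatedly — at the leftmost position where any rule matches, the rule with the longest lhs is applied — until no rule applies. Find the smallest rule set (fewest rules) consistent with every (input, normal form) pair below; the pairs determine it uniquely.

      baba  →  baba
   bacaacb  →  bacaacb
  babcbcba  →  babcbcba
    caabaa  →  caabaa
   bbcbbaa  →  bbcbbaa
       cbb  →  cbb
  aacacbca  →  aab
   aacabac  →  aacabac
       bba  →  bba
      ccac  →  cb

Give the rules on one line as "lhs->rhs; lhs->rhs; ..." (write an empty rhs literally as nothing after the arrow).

  | baba
  | bacaacb
  | babcbcba
  | caabaa

bca->; cac->b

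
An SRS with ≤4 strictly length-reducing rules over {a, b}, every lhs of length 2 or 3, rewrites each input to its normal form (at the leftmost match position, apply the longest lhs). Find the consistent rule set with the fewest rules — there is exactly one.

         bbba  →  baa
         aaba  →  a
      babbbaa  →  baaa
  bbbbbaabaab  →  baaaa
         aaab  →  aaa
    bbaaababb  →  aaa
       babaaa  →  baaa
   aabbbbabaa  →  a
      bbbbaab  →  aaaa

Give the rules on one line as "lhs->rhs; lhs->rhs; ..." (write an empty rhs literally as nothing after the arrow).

  | bbba => baa
  | aaba => a
  | babbbaa => bbbaa => baaa
  | bbbbbaabaab => bbbaaabaab => baaaabaab => baaaab => baaaa

ab->a; aba->; bab->b; bba->aa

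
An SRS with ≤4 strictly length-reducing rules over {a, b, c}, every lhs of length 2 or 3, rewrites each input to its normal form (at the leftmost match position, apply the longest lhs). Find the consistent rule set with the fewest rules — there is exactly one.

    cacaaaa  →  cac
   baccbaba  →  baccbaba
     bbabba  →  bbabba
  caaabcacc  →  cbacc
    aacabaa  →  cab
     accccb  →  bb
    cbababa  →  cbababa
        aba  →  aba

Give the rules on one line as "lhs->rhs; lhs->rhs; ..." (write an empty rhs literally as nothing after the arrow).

aa->; abc->b; ccc->b

  | cacaaaa => cacaa => cac
  | baccbaba
  | bbabba
  | caaabcacc => cabcacc => cbacc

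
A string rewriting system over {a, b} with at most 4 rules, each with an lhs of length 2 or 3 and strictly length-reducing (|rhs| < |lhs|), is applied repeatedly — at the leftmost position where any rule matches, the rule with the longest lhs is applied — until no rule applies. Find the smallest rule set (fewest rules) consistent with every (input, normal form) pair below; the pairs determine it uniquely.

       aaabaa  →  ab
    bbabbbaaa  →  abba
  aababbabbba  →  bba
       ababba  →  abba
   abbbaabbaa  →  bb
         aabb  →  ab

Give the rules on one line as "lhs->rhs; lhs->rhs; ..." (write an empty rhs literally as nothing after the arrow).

  | aaabaa => abaa => ab
  | bbabbbaaa => bbbbaaa => abbaaa => abba
  | aababbabbba => bbabbabbba => bbbabbba => ababbba => abbba => aaba => bba
  | ababba => abba

aa->; aab->bb; bab->b; bbb->ab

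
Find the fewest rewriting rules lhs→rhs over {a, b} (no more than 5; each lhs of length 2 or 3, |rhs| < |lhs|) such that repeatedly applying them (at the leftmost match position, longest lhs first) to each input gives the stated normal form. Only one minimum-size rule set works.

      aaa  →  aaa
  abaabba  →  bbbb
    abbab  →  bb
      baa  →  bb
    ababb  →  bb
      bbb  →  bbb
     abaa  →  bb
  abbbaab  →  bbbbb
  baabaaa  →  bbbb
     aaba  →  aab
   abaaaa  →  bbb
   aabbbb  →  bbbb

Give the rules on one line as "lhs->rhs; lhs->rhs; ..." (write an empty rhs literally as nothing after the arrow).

abb->bb; ba->b; baa->bb; bab->b

  | aaa
  | abaabba => abbbba => bbbba => bbbb
  | abbab => bbab => bb
  | baa => bb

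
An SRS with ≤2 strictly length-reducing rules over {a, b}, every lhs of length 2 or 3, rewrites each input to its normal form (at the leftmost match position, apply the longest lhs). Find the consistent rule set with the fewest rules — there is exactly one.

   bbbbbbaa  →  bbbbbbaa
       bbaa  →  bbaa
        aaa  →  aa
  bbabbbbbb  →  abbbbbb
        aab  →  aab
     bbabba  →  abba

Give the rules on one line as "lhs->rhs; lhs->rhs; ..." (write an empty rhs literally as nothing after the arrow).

aaa->aa; bab->ab

  | bbbbbbaa
  | bbaa
  | aaa => aa
  | bbabbbbbb => babbbbbb => abbbbbb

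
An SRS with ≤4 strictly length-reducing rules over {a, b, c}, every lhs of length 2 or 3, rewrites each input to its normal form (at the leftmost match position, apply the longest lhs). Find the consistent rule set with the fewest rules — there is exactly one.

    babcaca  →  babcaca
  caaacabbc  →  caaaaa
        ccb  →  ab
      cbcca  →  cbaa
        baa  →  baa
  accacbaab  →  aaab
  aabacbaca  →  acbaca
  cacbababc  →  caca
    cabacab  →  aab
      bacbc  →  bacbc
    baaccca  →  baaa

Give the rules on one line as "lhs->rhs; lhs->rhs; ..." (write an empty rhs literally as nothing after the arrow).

  | babcaca
  | caaacabbc => caaaabbc => caaaaa
  | ccb => ab
  | cbcca => cbaa

aac->aa; aba->; bbc->a; cc->a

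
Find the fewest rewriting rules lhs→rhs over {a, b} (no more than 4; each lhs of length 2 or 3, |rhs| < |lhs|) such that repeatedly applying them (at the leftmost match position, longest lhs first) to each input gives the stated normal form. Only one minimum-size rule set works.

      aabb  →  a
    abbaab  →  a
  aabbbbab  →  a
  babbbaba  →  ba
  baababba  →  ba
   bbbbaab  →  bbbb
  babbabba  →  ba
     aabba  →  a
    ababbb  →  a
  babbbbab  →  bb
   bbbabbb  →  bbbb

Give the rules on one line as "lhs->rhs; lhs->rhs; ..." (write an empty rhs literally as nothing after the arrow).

  | aabb => abb => ab => a
  | abbaab => abaab => aaab => aab => ab => a
  | aabbbbab => abbbbab => abbbab => abbab => abab => aab => ab => a
  | babbbaba => bbaba => ba

aa->a; ab->a; baa->; bab->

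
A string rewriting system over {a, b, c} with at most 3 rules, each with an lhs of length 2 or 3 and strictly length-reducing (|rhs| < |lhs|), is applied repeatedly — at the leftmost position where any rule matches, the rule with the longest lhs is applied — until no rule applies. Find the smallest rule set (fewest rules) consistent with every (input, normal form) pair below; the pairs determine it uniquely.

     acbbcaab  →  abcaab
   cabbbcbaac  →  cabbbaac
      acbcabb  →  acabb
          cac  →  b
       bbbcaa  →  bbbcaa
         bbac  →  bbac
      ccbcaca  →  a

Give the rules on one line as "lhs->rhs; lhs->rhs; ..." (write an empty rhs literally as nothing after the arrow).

cac->b; cb->

  | acbbcaab => abcaab
  | cabbbcbaac => cabbbaac
  | acbcabb => acabb
  | cac => b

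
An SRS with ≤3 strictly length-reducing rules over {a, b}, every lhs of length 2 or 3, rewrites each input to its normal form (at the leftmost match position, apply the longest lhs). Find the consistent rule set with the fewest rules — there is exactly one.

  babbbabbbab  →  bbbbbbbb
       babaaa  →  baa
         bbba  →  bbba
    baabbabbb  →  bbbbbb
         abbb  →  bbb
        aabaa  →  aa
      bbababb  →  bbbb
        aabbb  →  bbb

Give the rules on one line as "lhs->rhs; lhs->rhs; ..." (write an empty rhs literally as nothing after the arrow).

  | babbbabbbab => bbbbabbbab => bbbbbbbab => bbbbbbbb
  | babaaa => baa
  | bbba
  | baabbabbb => babbabbb => bbbabbb => bbbbbb

ab->b; aba->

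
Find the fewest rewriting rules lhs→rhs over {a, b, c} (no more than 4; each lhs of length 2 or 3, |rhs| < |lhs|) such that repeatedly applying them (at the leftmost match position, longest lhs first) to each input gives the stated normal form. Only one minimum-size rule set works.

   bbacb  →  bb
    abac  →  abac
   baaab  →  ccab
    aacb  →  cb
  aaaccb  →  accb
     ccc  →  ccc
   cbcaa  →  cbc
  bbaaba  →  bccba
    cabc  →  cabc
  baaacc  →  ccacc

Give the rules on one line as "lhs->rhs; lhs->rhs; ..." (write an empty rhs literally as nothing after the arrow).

  | bbacb => bb
  | abac
  | baaab => ccab
  | aacb => cb

aa->; acb->; baa->cc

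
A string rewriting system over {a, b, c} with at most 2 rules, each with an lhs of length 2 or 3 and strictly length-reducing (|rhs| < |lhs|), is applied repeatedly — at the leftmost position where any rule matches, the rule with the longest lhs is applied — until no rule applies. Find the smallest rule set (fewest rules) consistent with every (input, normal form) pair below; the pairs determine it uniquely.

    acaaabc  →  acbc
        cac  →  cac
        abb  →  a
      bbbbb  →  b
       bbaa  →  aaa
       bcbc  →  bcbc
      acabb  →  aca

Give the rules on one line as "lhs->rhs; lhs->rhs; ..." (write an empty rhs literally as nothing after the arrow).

  | acaaabc => acaabc => acabc => acbc
  | cac
  | abb => bb => a
  | bbbbb => abbb => bbb => ab => b

ab->b; bb->a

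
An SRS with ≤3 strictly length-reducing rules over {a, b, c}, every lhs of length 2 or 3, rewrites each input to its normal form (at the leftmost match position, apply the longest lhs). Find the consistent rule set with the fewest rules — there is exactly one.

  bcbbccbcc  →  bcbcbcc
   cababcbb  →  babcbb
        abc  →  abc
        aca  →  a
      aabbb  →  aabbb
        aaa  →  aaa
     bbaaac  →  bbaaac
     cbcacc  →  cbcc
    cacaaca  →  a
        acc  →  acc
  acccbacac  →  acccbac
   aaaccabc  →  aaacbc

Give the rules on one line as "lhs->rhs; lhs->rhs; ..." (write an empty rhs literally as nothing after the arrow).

  | bcbbccbcc => bcbcbcc
  | cababcbb => babcbb
  | abc
  | aca => a

bbc->b; ca->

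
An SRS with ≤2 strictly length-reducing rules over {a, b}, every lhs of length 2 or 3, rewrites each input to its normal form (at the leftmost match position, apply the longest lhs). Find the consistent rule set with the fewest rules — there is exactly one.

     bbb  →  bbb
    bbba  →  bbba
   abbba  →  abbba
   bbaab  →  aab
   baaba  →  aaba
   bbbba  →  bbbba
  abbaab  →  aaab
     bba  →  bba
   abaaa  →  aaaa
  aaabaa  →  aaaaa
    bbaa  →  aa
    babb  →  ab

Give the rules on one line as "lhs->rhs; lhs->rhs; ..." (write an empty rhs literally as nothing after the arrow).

baa->aa; bab->a

  | bbb
  | bbba
  | abbba
  | bbaab => baab => aab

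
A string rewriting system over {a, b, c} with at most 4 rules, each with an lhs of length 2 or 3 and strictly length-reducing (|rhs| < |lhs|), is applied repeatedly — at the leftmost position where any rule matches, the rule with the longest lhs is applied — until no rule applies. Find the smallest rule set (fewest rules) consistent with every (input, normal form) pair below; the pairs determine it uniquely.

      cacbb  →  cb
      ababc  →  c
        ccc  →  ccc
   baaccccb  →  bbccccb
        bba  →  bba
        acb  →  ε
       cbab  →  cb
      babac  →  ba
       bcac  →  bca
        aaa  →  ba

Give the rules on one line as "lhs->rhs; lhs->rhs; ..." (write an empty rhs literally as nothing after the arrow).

aa->b; ab->; ac->a

  | cacbb => cabb => cb
  | ababc => abc => c
  | ccc
  | baaccccb => bbccccb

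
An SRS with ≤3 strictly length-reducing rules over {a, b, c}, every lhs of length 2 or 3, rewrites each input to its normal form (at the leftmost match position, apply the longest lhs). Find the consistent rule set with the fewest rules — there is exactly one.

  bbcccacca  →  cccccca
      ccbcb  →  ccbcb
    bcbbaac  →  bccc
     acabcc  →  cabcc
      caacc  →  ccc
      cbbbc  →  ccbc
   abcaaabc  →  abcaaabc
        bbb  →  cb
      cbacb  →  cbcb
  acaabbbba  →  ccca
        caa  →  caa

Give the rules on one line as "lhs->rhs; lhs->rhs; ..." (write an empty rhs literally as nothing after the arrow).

  | bbcccacca => ccccacca => cccccca
  | ccbcb
  | bcbbaac => bccaac => bccac => bccc
  | acabcc => cabcc

ac->c; bb->c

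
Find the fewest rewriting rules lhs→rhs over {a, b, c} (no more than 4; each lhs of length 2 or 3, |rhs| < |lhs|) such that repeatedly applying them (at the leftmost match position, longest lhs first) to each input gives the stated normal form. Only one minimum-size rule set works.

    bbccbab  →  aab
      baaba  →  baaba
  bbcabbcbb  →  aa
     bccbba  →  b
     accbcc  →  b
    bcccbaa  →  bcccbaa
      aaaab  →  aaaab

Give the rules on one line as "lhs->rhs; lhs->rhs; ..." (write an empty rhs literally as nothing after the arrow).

  | bbccbab => accbab => bbab => aab
  | baaba
  | bbcabbcbb => acabbcbb => abbcbb => aacbb => aaca => aa
  | bccbba => bccaa => bca => b

acc->b; bb->a; ca->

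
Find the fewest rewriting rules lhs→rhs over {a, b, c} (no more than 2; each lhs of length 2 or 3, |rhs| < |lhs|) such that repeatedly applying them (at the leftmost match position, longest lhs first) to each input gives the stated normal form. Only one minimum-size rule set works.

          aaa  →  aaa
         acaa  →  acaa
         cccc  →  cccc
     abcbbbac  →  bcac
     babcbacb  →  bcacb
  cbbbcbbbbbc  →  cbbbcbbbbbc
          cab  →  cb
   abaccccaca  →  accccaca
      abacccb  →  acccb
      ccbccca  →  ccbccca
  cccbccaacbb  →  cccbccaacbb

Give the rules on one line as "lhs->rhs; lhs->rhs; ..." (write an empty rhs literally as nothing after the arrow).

ab->b; ba->a

  | aaa
  | acaa
  | cccc
  | abcbbbac => bcbbbac => bcbbac => bcbac => bcac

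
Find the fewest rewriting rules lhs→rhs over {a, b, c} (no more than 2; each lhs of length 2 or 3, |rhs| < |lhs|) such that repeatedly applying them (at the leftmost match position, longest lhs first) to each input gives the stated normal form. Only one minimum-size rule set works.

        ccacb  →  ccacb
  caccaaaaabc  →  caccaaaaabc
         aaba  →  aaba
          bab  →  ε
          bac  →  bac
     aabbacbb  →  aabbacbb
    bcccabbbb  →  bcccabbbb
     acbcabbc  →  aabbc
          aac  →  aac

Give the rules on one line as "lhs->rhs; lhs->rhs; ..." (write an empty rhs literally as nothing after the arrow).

  | ccacb
  | caccaaaaabc
  | aaba
  | bab => ε

bab->; cbc->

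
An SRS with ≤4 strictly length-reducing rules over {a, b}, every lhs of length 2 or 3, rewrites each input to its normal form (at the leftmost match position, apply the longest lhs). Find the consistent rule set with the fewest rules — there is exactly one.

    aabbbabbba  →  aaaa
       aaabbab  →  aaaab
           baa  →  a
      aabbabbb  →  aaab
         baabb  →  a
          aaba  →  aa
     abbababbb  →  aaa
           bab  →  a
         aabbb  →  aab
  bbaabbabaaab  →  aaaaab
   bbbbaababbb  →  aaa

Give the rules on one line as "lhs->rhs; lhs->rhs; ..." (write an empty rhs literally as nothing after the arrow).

  | aabbbabbba => aababbba => aaabba => aaaa
  | aaabbab => aaaab
  | baa => a
  | aabbabbb => aaabbb => aaab

ba->; bab->a; bb->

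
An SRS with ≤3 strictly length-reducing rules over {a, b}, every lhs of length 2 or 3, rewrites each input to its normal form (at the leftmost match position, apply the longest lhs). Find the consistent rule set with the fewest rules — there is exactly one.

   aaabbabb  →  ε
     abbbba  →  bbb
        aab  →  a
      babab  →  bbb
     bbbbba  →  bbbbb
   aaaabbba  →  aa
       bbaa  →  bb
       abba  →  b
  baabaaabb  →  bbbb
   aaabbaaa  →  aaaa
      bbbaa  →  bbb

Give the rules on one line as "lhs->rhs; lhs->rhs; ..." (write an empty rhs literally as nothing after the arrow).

ab->; ba->b

  | aaabbabb => aababb => aabb => ab => ε
  | abbbba => bbba => bbb
  | aab => a
  | babab => bbab => bbb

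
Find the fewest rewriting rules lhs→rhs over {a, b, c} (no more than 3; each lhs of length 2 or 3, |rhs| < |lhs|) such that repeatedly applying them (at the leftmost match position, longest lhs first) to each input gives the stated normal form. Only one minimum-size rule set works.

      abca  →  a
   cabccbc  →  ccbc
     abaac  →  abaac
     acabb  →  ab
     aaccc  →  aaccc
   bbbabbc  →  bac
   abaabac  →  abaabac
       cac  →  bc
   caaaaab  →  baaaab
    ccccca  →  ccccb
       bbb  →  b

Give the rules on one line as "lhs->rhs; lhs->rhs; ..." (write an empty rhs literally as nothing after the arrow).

  | abca => abb => a
  | cabccbc => bbccbc => ccbc
  | abaac
  | acabb => abbb => ab

bb->; ca->b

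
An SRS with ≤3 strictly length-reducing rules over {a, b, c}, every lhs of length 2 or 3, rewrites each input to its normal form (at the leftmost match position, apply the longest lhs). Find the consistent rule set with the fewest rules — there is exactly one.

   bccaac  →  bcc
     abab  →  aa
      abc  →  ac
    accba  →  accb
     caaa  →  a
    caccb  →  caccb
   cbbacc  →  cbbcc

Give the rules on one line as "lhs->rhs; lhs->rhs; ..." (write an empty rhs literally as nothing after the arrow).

  | bccaac => bcc
  | abab => aab => aa
  | abc => ac
  | accba => accb

ab->a; ba->b; caa->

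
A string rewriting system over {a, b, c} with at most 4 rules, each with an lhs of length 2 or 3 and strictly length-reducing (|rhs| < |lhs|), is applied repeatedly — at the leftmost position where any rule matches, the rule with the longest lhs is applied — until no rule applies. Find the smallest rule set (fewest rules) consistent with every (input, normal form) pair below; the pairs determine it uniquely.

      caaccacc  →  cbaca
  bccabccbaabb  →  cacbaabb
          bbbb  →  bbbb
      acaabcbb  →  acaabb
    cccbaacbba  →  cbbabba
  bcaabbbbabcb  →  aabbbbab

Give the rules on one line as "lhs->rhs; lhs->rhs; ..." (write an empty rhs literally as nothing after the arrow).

  | caaccacc => cbacacc => cbaca
  | bccabccbaabb => cabccbaabb => cacbaabb
  | bbbb
  | acaabcbb => acaabb

aac->ba; bc->; cc->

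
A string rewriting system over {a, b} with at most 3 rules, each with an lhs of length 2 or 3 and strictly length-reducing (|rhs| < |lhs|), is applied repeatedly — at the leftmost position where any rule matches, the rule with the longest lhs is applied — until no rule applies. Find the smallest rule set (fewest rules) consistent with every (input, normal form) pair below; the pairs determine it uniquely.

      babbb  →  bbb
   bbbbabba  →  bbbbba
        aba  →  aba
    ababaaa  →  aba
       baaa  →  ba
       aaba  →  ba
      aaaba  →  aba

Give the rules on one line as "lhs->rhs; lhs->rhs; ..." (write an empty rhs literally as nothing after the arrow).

aa->; bab->b

  | babbb => bbb
  | bbbbabba => bbbbba
  | aba
  | ababaaa => abaaa => aba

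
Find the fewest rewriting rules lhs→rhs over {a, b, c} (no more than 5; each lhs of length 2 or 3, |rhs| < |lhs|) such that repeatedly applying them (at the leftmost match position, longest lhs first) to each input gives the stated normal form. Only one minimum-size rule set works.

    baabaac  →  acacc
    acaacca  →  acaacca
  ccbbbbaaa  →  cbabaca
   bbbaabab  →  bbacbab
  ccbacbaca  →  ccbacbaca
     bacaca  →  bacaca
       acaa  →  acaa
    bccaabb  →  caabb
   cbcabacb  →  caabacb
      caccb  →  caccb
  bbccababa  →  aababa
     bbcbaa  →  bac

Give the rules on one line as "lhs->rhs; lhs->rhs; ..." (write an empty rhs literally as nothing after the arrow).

  | baabaac => acbaac => acacc
  | acaacca
  | ccbbbbaaa => cbabbaaa => cbabaca
  | bbbaabab => bbacbab

baa->ac; bc->; bca->aa; cbb->ba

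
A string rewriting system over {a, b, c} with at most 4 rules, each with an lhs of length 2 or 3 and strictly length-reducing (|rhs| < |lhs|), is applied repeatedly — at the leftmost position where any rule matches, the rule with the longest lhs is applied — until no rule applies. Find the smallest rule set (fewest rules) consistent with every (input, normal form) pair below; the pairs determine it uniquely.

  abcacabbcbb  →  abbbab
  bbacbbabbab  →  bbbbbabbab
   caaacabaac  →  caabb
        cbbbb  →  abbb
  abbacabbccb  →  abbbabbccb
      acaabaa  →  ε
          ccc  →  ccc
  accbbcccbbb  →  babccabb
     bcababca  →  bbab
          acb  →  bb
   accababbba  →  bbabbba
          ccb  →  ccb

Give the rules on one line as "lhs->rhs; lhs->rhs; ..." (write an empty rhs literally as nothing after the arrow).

ac->b; baa->; bca->b; cbb->ab

  | abcacabbcbb => abcabbcbb => abbbcbb => abbbab
  | bbacbbabbab => bbbbbabbab
  | caaacabaac => caababaac => caabac => caabb
  | cbbbb => abbb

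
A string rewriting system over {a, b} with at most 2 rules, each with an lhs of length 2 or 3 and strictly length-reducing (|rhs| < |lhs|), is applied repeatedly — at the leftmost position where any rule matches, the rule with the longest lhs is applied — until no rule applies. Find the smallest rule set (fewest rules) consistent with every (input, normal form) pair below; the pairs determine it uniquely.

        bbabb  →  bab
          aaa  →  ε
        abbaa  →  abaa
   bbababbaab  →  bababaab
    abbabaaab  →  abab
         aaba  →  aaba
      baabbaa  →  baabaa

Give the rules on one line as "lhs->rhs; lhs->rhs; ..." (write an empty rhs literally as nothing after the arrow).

  | bbabb => babb => bab
  | aaa => ε
  | abbaa => abaa
  | bbababbaab => bababbaab => bababaab

aaa->; bb->b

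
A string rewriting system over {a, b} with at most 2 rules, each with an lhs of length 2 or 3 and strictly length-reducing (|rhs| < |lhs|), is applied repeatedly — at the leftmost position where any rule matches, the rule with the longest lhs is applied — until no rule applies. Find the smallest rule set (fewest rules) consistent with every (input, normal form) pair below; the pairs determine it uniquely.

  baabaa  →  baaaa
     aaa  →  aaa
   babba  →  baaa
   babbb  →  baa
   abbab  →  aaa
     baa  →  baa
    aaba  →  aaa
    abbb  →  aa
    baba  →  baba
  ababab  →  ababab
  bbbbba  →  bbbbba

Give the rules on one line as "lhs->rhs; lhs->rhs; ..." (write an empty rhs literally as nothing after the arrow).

  | baabaa => baaaa
  | aaa
  | babba => baaa
  | babbb => baab => baa

aab->aa; abb->aa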